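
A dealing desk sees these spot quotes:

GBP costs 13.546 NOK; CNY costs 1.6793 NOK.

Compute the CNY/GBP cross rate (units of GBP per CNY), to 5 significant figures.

CNY/GBP = 0.12397

1 CNY × 1.6793 = 1.6793 NOK
1.6793 NOK ÷ 13.546 = 0.12397 GBP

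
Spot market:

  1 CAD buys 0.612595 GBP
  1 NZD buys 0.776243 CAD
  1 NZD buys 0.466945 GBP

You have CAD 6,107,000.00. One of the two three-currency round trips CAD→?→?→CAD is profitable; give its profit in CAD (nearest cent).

Profit: CAD 112,182.99

Profitable loop is CAD → GBP → NZD → CAD:
CAD 6,107,000.00 × 0.612595 = GBP 3,741,117.67
GBP 3,741,117.67 ÷ 0.466945 = NZD 8,011,902.18
NZD 8,011,902.18 × 0.776243 = CAD 6,219,182.99
Profit = CAD 6,219,182.99 − CAD 6,107,000.00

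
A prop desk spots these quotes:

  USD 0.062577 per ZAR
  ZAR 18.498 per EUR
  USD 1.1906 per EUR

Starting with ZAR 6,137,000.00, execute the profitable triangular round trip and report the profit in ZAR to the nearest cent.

Profitable loop is ZAR → EUR → USD → ZAR:
ZAR 6,137,000.00 ÷ 18.498 = EUR 331,765.60
EUR 331,765.60 × 1.1906 = USD 395,000.12
USD 395,000.12 ÷ 0.062577 = ZAR 6,312,225.24
Profit = ZAR 6,312,225.24 − ZAR 6,137,000.00

Profit: ZAR 175,225.24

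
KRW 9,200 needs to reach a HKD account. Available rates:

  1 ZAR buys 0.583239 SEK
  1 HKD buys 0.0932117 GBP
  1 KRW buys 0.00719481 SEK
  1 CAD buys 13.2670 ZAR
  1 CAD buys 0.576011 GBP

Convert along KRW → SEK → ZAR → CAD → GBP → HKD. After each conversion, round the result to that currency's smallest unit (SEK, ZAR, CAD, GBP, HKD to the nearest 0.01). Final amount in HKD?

KRW 9,200 × 0.00719481 = SEK 66.19
SEK 66.19 ÷ 0.583239 = ZAR 113.49
ZAR 113.49 ÷ 13.2670 = CAD 8.55
CAD 8.55 × 0.576011 = GBP 4.92
GBP 4.92 ÷ 0.0932117 = HKD 52.78

HKD 52.78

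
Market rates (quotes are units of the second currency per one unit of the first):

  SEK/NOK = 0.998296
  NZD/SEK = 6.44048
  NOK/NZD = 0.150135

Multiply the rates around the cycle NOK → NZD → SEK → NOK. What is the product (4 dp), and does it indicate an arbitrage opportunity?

0.9653 (arbitrage exists)

Around NOK → NZD → SEK → NOK: 1 × 0.150135 × 6.44048 × 0.998296 = 0.965294
Product < 1; profitable direction is NOK → SEK → NZD → NOK.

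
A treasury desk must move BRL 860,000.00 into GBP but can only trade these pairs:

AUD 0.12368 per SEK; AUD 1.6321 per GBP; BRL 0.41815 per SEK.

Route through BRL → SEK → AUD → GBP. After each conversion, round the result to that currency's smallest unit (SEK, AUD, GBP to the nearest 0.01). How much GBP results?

BRL 860,000.00 ÷ 0.41815 = SEK 2,056,678.23
SEK 2,056,678.23 × 0.12368 = AUD 254,369.96
AUD 254,369.96 ÷ 1.6321 = GBP 155,854.40

GBP 155,854.40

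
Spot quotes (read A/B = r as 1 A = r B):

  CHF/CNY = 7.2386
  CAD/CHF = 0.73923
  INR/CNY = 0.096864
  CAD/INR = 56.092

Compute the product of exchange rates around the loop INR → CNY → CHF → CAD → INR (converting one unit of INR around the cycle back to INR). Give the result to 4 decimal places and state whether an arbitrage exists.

Around INR → CNY → CHF → CAD → INR: 1 × 0.096864 ÷ 7.2386 ÷ 0.73923 × 56.092 = 1.015381
Product > 1; profitable direction is INR → CNY → CHF → CAD → INR.

1.0154 (arbitrage exists)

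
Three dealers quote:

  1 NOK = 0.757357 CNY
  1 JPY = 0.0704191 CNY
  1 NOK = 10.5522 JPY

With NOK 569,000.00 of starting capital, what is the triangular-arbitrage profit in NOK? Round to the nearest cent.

Profit: NOK 10,935.14

Profitable loop is NOK → CNY → JPY → NOK:
NOK 569,000.00 × 0.757357 = CNY 430,936.13
CNY 430,936.13 ÷ 0.0704191 = JPY 6,119,592
JPY 6,119,592 ÷ 10.5522 = NOK 579,935.14
Profit = NOK 579,935.14 − NOK 569,000.00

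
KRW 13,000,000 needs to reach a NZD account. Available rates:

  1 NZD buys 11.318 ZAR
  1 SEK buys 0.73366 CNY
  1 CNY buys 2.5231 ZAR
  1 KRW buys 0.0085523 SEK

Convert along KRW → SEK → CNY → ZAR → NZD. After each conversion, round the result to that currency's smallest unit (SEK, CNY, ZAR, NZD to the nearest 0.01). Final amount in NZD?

NZD 18,183.85

KRW 13,000,000 × 0.0085523 = SEK 111,179.90
SEK 111,179.90 × 0.73366 = CNY 81,568.25
CNY 81,568.25 × 2.5231 = ZAR 205,804.85
ZAR 205,804.85 ÷ 11.318 = NZD 18,183.85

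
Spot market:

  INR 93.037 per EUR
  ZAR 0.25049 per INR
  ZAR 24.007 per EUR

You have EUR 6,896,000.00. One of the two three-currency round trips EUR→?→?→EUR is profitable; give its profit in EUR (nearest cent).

Profit: EUR 207,772.66

Profitable loop is EUR → ZAR → INR → EUR:
EUR 6,896,000.00 × 24.007 = ZAR 165,552,272.00
ZAR 165,552,272.00 ÷ 0.25049 = INR 660,913,697.15
INR 660,913,697.15 ÷ 93.037 = EUR 7,103,772.66
Profit = EUR 7,103,772.66 − EUR 6,896,000.00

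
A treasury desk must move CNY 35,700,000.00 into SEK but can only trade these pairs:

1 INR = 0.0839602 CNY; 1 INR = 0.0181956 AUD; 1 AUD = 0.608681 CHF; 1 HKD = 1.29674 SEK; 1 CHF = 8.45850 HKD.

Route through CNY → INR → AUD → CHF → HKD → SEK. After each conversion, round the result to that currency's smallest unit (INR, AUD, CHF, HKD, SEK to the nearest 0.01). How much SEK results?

CNY 35,700,000.00 ÷ 0.0839602 = INR 425,201,464.50
INR 425,201,464.50 × 0.0181956 = AUD 7,736,795.77
AUD 7,736,795.77 × 0.608681 = CHF 4,709,240.59
CHF 4,709,240.59 × 8.45850 = HKD 39,833,111.53
HKD 39,833,111.53 × 1.29674 = SEK 51,653,189.05

SEK 51,653,189.05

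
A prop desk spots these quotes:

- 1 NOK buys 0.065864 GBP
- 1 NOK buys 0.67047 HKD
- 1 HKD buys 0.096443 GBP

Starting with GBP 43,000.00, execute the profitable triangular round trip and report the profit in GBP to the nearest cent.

Profitable loop is GBP → HKD → NOK → GBP:
GBP 43,000.00 ÷ 0.096443 = HKD 445,859.21
HKD 445,859.21 ÷ 0.67047 = NOK 664,995.02
NOK 664,995.02 × 0.065864 = GBP 43,799.23
Profit = GBP 43,799.23 − GBP 43,000.00

Profit: GBP 799.23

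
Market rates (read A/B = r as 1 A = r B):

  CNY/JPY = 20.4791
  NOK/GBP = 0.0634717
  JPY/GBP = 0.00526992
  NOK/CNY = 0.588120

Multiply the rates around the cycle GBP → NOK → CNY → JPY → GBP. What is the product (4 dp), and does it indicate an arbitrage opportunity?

1.0000 (no arbitrage)

Around GBP → NOK → CNY → JPY → GBP: 1 ÷ 0.0634717 × 0.588120 × 20.4791 × 0.00526992 = 1.000002
Product ≈ 1 (deviation 0.000%, within rounding noise).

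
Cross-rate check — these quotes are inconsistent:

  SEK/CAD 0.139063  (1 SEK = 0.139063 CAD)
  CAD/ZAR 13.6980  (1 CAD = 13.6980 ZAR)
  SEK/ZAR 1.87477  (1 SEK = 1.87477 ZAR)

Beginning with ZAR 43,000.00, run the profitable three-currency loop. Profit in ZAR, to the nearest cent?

Profit: ZAR 690.72

Profitable loop is ZAR → SEK → CAD → ZAR:
ZAR 43,000.00 ÷ 1.87477 = SEK 22,936.15
SEK 22,936.15 × 0.139063 = CAD 3,189.57
CAD 3,189.57 × 13.6980 = ZAR 43,690.72
Profit = ZAR 43,690.72 − ZAR 43,000.00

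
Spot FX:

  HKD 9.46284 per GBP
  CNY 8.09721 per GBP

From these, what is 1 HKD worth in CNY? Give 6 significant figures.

1 HKD ÷ 9.46284 = 0.105677 GBP
0.105677 GBP × 8.09721 = 0.855685 CNY

HKD/CNY = 0.855685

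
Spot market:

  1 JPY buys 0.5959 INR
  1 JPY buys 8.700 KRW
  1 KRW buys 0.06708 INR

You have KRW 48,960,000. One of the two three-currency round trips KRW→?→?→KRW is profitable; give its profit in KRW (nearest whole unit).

Profitable loop is KRW → JPY → INR → KRW:
KRW 48,960,000 ÷ 8.700 = JPY 5,627,586
JPY 5,627,586 × 0.5959 = INR 3,353,478.62
INR 3,353,478.62 ÷ 0.06708 = KRW 49,992,227
Profit = KRW 49,992,227 − KRW 48,960,000

Profit: KRW 1,032,227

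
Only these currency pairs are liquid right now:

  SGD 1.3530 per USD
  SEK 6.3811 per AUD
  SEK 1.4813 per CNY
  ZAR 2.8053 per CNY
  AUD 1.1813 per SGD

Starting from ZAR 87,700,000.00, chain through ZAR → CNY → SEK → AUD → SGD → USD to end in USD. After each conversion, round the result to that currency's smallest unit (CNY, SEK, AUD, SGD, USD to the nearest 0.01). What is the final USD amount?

USD 4,540,563.50

ZAR 87,700,000.00 ÷ 2.8053 = CNY 31,262,253.59
CNY 31,262,253.59 × 1.4813 = SEK 46,308,776.24
SEK 46,308,776.24 ÷ 6.3811 = AUD 7,257,177.64
AUD 7,257,177.64 ÷ 1.1813 = SGD 6,143,382.41
SGD 6,143,382.41 ÷ 1.3530 = USD 4,540,563.50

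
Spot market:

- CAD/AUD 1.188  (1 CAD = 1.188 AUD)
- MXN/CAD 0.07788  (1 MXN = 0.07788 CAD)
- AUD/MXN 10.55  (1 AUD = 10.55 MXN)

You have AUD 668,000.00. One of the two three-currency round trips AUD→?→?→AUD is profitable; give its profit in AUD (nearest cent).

Profit: AUD 16,355.28

Profitable loop is AUD → CAD → MXN → AUD:
AUD 668,000.00 ÷ 1.188 = CAD 562,289.56
CAD 562,289.56 ÷ 0.07788 = MXN 7,219,948.15
MXN 7,219,948.15 ÷ 10.55 = AUD 684,355.28
Profit = AUD 684,355.28 − AUD 668,000.00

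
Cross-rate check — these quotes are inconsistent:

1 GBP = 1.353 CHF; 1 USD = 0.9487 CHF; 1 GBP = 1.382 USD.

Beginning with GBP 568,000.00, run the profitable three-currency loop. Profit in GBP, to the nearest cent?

Profitable loop is GBP → CHF → USD → GBP:
GBP 568,000.00 × 1.353 = CHF 768,504.00
CHF 768,504.00 ÷ 0.9487 = USD 810,060.08
USD 810,060.08 ÷ 1.382 = GBP 586,150.57
Profit = GBP 586,150.57 − GBP 568,000.00

Profit: GBP 18,150.57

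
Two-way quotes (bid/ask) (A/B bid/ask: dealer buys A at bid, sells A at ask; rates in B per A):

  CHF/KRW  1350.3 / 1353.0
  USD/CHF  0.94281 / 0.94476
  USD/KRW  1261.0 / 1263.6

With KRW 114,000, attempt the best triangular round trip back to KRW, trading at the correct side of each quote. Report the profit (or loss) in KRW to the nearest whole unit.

Best loop KRW → USD → CHF → KRW:
KRW 114,000 ÷ 1263.6 (buy USD at ask) = USD 90.22
USD 90.22 × 0.94281 (sell USD at bid) = CHF 85.06
CHF 85.06 × 1350.3 (sell CHF at bid) = KRW 114,855

Net profit: KRW 855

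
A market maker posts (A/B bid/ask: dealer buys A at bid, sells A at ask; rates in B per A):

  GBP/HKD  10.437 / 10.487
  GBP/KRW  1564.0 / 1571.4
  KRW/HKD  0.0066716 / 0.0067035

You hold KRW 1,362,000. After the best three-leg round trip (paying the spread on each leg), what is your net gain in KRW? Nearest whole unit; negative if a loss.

Net result: KRW -6,834 (no profitable arbitrage after spreads)

Best loop KRW → HKD → GBP → KRW:
KRW 1,362,000 × 0.0066716 (sell KRW at bid) = HKD 9,086.72
HKD 9,086.72 ÷ 10.487 (buy GBP at ask) = GBP 866.47
GBP 866.47 × 1564.0 (sell GBP at bid) = KRW 1,355,166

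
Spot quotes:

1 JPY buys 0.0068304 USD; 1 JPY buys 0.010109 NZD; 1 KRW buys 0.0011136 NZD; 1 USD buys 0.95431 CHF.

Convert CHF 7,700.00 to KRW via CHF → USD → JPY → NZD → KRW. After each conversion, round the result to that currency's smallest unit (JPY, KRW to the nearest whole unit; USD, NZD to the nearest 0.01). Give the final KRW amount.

KRW 10,723,446

CHF 7,700.00 ÷ 0.95431 = USD 8,068.66
USD 8,068.66 ÷ 0.0068304 = JPY 1,181,287
JPY 1,181,287 × 0.010109 = NZD 11,941.63
NZD 11,941.63 ÷ 0.0011136 = KRW 10,723,446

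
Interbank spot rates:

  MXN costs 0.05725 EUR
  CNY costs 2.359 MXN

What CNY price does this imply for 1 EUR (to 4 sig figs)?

1 EUR ÷ 0.05725 = 17.4672 MXN
17.4672 MXN ÷ 2.359 = 7.40451 CNY

EUR/CNY = 7.405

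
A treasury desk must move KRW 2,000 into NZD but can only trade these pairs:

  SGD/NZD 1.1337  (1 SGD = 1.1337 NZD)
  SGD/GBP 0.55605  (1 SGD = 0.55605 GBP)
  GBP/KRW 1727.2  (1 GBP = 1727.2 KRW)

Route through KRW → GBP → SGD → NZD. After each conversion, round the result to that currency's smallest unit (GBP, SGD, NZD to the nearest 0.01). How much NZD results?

NZD 2.37

KRW 2,000 ÷ 1727.2 = GBP 1.16
GBP 1.16 ÷ 0.55605 = SGD 2.09
SGD 2.09 × 1.1337 = NZD 2.37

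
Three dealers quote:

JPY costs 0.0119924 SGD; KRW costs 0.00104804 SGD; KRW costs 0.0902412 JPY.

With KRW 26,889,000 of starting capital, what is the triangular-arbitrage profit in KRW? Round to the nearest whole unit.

Profitable loop is KRW → JPY → SGD → KRW:
KRW 26,889,000 × 0.0902412 = JPY 2,426,496
JPY 2,426,496 × 0.0119924 = SGD 29,099.51
SGD 29,099.51 ÷ 0.00104804 = KRW 27,765,645
Profit = KRW 27,765,645 − KRW 26,889,000

Profit: KRW 876,645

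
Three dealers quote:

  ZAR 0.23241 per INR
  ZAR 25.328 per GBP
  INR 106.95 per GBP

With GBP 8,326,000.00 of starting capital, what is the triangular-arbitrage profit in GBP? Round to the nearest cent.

Profit: GBP 158,020.41

Profitable loop is GBP → ZAR → INR → GBP:
GBP 8,326,000.00 × 25.328 = ZAR 210,880,928.00
ZAR 210,880,928.00 ÷ 0.23241 = INR 907,365,982.53
INR 907,365,982.53 ÷ 106.95 = GBP 8,484,020.41
Profit = GBP 8,484,020.41 − GBP 8,326,000.00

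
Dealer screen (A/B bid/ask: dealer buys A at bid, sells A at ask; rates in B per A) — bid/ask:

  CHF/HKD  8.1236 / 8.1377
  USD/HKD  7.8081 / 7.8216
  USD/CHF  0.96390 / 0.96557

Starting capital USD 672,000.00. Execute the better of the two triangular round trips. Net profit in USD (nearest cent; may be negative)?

Best loop USD → CHF → HKD → USD:
USD 672,000.00 × 0.96390 (sell USD at bid) = CHF 647,740.80
CHF 647,740.80 × 8.1236 (sell CHF at bid) = HKD 5,261,987.16
HKD 5,261,987.16 ÷ 7.8216 (buy USD at ask) = USD 672,750.74

Net profit: USD 750.74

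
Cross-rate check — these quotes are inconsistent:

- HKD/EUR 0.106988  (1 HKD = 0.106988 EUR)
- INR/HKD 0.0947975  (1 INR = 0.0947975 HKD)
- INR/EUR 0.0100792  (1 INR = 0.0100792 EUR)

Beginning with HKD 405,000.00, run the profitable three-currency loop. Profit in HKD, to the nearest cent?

Profitable loop is HKD → EUR → INR → HKD:
HKD 405,000.00 × 0.106988 = EUR 43,330.14
EUR 43,330.14 ÷ 0.0100792 = INR 4,298,966.19
INR 4,298,966.19 × 0.0947975 = HKD 407,531.25
Profit = HKD 407,531.25 − HKD 405,000.00

Profit: HKD 2,531.25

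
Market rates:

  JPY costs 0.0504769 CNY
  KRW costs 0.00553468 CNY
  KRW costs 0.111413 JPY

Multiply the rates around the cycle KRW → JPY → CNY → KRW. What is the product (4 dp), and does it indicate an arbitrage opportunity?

1.0161 (arbitrage exists)

Around KRW → JPY → CNY → KRW: 1 × 0.111413 × 0.0504769 ÷ 0.00553468 = 1.016099
Product > 1; profitable direction is KRW → JPY → CNY → KRW.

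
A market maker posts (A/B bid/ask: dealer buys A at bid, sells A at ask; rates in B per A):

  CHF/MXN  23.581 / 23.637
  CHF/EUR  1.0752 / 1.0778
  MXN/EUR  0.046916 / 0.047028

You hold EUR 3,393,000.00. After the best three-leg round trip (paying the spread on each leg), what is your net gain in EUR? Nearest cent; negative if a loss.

Best loop EUR → CHF → MXN → EUR:
EUR 3,393,000.00 ÷ 1.0778 (buy CHF at ask) = CHF 3,148,079.42
CHF 3,148,079.42 × 23.581 (sell CHF at bid) = MXN 74,234,860.83
MXN 74,234,860.83 × 0.046916 (sell MXN at bid) = EUR 3,482,802.73

Net profit: EUR 89,802.73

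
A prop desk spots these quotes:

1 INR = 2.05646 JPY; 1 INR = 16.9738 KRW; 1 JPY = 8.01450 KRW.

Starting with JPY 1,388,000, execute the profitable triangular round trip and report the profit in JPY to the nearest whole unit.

Profit: JPY 41,459

Profitable loop is JPY → INR → KRW → JPY:
JPY 1,388,000 ÷ 2.05646 = INR 674,946.27
INR 674,946.27 × 16.9738 = KRW 11,456,403
KRW 11,456,403 ÷ 8.01450 = JPY 1,429,459
Profit = JPY 1,429,459 − JPY 1,388,000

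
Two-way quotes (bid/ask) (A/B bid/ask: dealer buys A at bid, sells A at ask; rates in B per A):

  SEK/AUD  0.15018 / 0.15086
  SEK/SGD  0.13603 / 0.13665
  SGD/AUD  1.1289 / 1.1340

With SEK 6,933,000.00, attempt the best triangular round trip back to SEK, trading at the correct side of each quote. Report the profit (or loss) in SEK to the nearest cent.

Best loop SEK → SGD → AUD → SEK:
SEK 6,933,000.00 × 0.13603 (sell SEK at bid) = SGD 943,095.99
SGD 943,095.99 × 1.1289 (sell SGD at bid) = AUD 1,064,661.06
AUD 1,064,661.06 ÷ 0.15086 (buy SEK at ask) = SEK 7,057,278.69

Net profit: SEK 124,278.69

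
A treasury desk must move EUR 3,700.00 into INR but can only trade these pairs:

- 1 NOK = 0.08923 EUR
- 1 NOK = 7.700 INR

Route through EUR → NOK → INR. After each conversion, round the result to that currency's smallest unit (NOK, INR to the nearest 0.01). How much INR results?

INR 319,287.20

EUR 3,700.00 ÷ 0.08923 = NOK 41,465.87
NOK 41,465.87 × 7.700 = INR 319,287.20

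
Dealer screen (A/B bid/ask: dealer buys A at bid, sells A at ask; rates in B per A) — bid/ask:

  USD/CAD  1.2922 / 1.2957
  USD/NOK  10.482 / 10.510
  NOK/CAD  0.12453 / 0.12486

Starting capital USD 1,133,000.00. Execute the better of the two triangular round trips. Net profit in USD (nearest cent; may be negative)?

Best loop USD → NOK → CAD → USD:
USD 1,133,000.00 × 10.482 (sell USD at bid) = NOK 11,876,106.00
NOK 11,876,106.00 × 0.12453 (sell NOK at bid) = CAD 1,478,931.48
CAD 1,478,931.48 ÷ 1.2957 (buy USD at ask) = USD 1,141,415.05

Net profit: USD 8,415.05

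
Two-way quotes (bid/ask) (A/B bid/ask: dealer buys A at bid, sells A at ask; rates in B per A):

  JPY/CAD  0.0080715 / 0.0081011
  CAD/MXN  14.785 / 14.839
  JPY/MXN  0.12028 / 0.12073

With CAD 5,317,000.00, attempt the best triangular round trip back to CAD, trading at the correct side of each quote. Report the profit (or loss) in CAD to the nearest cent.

Net profit: CAD 2,997.79

Best loop CAD → JPY → MXN → CAD:
CAD 5,317,000.00 ÷ 0.0081011 (buy JPY at ask) = JPY 656,330,622
JPY 656,330,622 × 0.12028 (sell JPY at bid) = MXN 78,943,447.19
MXN 78,943,447.19 ÷ 14.839 (buy CAD at ask) = CAD 5,319,997.79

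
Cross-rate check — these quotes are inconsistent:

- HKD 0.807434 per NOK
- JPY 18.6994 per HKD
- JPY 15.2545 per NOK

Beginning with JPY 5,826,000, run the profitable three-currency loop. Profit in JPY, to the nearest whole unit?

Profit: JPY 60,183

Profitable loop is JPY → HKD → NOK → JPY:
JPY 5,826,000 ÷ 18.6994 = HKD 311,560.80
HKD 311,560.80 ÷ 0.807434 = NOK 385,865.34
NOK 385,865.34 × 15.2545 = JPY 5,886,183
Profit = JPY 5,886,183 − JPY 5,826,000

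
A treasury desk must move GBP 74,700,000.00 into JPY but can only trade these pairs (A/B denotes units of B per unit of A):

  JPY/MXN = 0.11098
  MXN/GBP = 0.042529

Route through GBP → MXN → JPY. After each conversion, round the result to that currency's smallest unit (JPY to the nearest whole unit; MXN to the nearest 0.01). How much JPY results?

JPY 15,826,712,390

GBP 74,700,000.00 ÷ 0.042529 = MXN 1,756,448,541.00
MXN 1,756,448,541.00 ÷ 0.11098 = JPY 15,826,712,390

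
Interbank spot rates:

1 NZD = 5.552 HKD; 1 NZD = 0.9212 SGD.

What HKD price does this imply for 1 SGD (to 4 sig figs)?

SGD/HKD = 6.027

1 SGD ÷ 0.9212 = 1.08554 NZD
1.08554 NZD × 5.552 = 6.02692 HKD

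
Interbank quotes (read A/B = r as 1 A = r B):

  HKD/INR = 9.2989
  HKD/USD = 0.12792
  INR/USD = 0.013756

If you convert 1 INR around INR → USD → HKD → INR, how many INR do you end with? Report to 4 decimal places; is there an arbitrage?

Around INR → USD → HKD → INR: 1 × 0.013756 ÷ 0.12792 × 9.2989 = 0.999966
Product ≈ 1 (deviation 0.003%, within rounding noise).

1.0000 (no arbitrage)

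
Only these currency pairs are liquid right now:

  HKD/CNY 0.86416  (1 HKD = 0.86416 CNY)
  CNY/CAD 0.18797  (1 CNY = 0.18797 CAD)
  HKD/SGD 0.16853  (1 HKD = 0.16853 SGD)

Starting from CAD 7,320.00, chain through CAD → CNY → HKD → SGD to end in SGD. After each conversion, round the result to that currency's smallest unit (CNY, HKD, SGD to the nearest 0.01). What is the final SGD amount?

SGD 7,594.61

CAD 7,320.00 ÷ 0.18797 = CNY 38,942.38
CNY 38,942.38 ÷ 0.86416 = HKD 45,063.85
HKD 45,063.85 × 0.16853 = SGD 7,594.61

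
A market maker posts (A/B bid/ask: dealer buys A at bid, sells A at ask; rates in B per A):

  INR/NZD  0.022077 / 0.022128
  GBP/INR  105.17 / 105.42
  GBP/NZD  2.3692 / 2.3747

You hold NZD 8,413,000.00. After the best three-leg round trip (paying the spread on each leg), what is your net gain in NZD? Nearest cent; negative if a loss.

Best loop NZD → INR → GBP → NZD:
NZD 8,413,000.00 ÷ 0.022128 (buy INR at ask) = INR 380,197,035.43
INR 380,197,035.43 ÷ 105.42 (buy GBP at ask) = GBP 3,606,498.15
GBP 3,606,498.15 × 2.3692 (sell GBP at bid) = NZD 8,544,515.43

Net profit: NZD 131,515.43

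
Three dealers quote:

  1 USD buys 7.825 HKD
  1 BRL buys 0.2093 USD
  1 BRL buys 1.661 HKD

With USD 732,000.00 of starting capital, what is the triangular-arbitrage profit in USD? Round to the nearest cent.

Profit: USD 10,381.50

Profitable loop is USD → BRL → HKD → USD:
USD 732,000.00 ÷ 0.2093 = BRL 3,497,372.19
BRL 3,497,372.19 × 1.661 = HKD 5,809,135.21
HKD 5,809,135.21 ÷ 7.825 = USD 742,381.50
Profit = USD 742,381.50 − USD 732,000.00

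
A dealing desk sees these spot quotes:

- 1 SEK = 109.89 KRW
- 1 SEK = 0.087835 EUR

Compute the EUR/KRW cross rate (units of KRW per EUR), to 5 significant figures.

1 EUR ÷ 0.087835 = 11.385 SEK
11.385 SEK × 109.89 = 1251.1 KRW

EUR/KRW = 1251.1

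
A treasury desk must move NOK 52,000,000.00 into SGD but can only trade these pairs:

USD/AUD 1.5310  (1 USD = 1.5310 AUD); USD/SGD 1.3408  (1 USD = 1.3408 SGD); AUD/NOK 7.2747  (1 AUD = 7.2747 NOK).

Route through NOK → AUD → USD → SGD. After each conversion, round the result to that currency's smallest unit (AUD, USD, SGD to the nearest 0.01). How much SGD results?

SGD 6,260,039.39

NOK 52,000,000.00 ÷ 7.2747 = AUD 7,148,061.09
AUD 7,148,061.09 ÷ 1.5310 = USD 4,668,883.79
USD 4,668,883.79 × 1.3408 = SGD 6,260,039.39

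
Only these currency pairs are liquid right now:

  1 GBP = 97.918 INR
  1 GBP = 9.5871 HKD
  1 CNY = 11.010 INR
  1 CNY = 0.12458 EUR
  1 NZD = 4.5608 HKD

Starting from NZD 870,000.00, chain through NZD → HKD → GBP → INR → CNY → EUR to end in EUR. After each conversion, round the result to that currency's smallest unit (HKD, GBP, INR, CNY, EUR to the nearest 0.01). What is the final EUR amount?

EUR 458,560.42

NZD 870,000.00 × 4.5608 = HKD 3,967,896.00
HKD 3,967,896.00 ÷ 9.5871 = GBP 413,878.65
GBP 413,878.65 × 97.918 = INR 40,526,169.65
INR 40,526,169.65 ÷ 11.010 = CNY 3,680,851.01
CNY 3,680,851.01 × 0.12458 = EUR 458,560.42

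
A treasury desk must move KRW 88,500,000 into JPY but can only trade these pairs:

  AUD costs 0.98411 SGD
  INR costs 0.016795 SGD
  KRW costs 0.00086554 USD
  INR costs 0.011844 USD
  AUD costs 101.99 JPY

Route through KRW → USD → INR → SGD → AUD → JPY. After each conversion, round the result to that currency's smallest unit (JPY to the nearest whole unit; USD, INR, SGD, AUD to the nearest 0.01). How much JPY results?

KRW 88,500,000 × 0.00086554 = USD 76,600.29
USD 76,600.29 ÷ 0.011844 = INR 6,467,434.14
INR 6,467,434.14 × 0.016795 = SGD 108,620.56
SGD 108,620.56 ÷ 0.98411 = AUD 110,374.41
AUD 110,374.41 × 101.99 = JPY 11,257,086

JPY 11,257,086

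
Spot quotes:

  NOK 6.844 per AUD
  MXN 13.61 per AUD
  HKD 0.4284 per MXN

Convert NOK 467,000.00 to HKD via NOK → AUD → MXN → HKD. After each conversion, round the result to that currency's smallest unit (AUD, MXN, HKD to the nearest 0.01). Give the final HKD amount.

NOK 467,000.00 ÷ 6.844 = AUD 68,234.95
AUD 68,234.95 × 13.61 = MXN 928,677.67
MXN 928,677.67 × 0.4284 = HKD 397,845.51

HKD 397,845.51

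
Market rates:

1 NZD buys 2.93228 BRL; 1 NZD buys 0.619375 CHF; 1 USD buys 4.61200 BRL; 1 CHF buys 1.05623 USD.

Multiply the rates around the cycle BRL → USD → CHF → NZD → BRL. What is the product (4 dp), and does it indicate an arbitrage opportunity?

Around BRL → USD → CHF → NZD → BRL: 1 ÷ 4.61200 ÷ 1.05623 ÷ 0.619375 × 2.93228 = 0.971861
Product < 1; profitable direction is BRL → NZD → CHF → USD → BRL.

0.9719 (arbitrage exists)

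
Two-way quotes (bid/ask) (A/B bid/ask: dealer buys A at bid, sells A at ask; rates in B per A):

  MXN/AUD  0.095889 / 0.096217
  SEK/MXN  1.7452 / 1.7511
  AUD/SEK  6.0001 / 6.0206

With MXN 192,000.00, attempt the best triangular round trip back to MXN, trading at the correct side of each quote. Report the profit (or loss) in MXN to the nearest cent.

Net profit: MXN 785.21

Best loop MXN → AUD → SEK → MXN:
MXN 192,000.00 × 0.095889 (sell MXN at bid) = AUD 18,410.69
AUD 18,410.69 × 6.0001 (sell AUD at bid) = SEK 110,465.97
SEK 110,465.97 × 1.7452 (sell SEK at bid) = MXN 192,785.21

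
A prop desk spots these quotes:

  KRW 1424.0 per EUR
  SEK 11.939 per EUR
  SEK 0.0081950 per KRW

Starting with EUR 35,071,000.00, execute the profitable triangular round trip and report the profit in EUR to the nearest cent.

Profit: EUR 809,389.95

Profitable loop is EUR → SEK → KRW → EUR:
EUR 35,071,000.00 × 11.939 = SEK 418,712,669.00
SEK 418,712,669.00 ÷ 0.0081950 = KRW 51,093,675,290
KRW 51,093,675,290 ÷ 1424.0 = EUR 35,880,389.95
Profit = EUR 35,880,389.95 − EUR 35,071,000.00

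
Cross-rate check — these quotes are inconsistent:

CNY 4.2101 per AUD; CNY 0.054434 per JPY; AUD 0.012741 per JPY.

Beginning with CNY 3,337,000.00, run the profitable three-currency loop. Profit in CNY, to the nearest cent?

Profitable loop is CNY → AUD → JPY → CNY:
CNY 3,337,000.00 ÷ 4.2101 = AUD 792,617.75
AUD 792,617.75 ÷ 0.012741 = JPY 62,210,011
JPY 62,210,011 × 0.054434 = CNY 3,386,339.75
Profit = CNY 3,386,339.75 − CNY 3,337,000.00

Profit: CNY 49,339.75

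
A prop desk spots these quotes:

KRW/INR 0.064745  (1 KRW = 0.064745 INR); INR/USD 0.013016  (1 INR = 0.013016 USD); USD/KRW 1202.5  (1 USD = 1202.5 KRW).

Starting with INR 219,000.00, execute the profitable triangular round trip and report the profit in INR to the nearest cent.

Profit: INR 2,928.45

Profitable loop is INR → USD → KRW → INR:
INR 219,000.00 × 0.013016 = USD 2,850.50
USD 2,850.50 × 1202.5 = KRW 3,427,731
KRW 3,427,731 × 0.064745 = INR 221,928.45
Profit = INR 221,928.45 − INR 219,000.00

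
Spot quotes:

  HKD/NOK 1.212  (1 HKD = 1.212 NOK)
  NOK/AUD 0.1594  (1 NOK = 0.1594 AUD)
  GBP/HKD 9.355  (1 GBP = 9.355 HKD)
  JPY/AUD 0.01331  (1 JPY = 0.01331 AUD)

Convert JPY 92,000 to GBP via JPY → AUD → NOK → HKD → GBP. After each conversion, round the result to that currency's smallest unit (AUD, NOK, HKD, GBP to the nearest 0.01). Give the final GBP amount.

JPY 92,000 × 0.01331 = AUD 1,224.52
AUD 1,224.52 ÷ 0.1594 = NOK 7,682.06
NOK 7,682.06 ÷ 1.212 = HKD 6,338.33
HKD 6,338.33 ÷ 9.355 = GBP 677.53

GBP 677.53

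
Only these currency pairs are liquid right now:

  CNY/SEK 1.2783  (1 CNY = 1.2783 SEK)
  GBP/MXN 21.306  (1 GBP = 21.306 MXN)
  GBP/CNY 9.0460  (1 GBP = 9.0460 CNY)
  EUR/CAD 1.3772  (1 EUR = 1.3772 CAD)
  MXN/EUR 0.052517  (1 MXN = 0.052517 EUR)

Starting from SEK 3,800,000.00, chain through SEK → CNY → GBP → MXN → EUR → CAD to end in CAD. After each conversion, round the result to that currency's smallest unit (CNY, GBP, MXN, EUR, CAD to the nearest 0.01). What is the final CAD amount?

SEK 3,800,000.00 ÷ 1.2783 = CNY 2,972,698.11
CNY 2,972,698.11 ÷ 9.0460 = GBP 328,620.18
GBP 328,620.18 × 21.306 = MXN 7,001,581.56
MXN 7,001,581.56 × 0.052517 = EUR 367,702.06
EUR 367,702.06 × 1.3772 = CAD 506,399.28

CAD 506,399.28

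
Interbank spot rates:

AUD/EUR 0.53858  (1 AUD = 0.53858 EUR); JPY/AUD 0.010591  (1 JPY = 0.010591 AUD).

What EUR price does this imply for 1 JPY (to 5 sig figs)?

1 JPY × 0.010591 = 0.010591 AUD
0.010591 AUD × 0.53858 = 0.0057041 EUR

JPY/EUR = 0.0057041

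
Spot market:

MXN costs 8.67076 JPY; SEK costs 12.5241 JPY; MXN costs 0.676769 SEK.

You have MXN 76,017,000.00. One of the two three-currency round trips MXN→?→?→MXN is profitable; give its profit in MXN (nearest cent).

Profit: MXN 1,747,414.74

Profitable loop is MXN → JPY → SEK → MXN:
MXN 76,017,000.00 × 8.67076 = JPY 659,125,163
JPY 659,125,163 ÷ 12.5241 = SEK 52,628,545.20
SEK 52,628,545.20 ÷ 0.676769 = MXN 77,764,414.74
Profit = MXN 77,764,414.74 − MXN 76,017,000.00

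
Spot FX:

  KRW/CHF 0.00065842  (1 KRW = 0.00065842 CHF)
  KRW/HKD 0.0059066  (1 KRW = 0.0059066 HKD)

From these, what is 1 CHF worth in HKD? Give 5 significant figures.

1 CHF ÷ 0.00065842 = 1518.79 KRW
1518.79 KRW × 0.0059066 = 8.97087 HKD

CHF/HKD = 8.9709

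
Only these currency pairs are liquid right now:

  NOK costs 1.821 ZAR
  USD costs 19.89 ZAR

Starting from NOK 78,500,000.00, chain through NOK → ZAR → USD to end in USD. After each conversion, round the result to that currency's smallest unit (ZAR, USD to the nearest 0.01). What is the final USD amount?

USD 7,186,953.24

NOK 78,500,000.00 × 1.821 = ZAR 142,948,500.00
ZAR 142,948,500.00 ÷ 19.89 = USD 7,186,953.24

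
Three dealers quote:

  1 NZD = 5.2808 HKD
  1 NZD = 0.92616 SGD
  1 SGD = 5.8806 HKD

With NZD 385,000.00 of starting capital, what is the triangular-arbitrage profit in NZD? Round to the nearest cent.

Profitable loop is NZD → SGD → HKD → NZD:
NZD 385,000.00 × 0.92616 = SGD 356,571.60
SGD 356,571.60 × 5.8806 = HKD 2,096,854.95
HKD 2,096,854.95 ÷ 5.2808 = NZD 397,071.46
Profit = NZD 397,071.46 − NZD 385,000.00

Profit: NZD 12,071.46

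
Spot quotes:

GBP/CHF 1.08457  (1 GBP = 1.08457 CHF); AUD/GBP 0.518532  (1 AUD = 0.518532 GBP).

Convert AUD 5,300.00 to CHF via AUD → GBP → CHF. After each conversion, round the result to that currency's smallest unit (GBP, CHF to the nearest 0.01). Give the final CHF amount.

AUD 5,300.00 × 0.518532 = GBP 2,748.22
GBP 2,748.22 × 1.08457 = CHF 2,980.64

CHF 2,980.64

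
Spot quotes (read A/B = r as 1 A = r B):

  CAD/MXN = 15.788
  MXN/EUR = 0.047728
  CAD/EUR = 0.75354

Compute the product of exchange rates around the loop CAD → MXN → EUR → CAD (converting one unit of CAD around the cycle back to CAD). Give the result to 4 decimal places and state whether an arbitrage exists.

Around CAD → MXN → EUR → CAD: 1 × 15.788 × 0.047728 ÷ 0.75354 = 0.999986
Product ≈ 1 (deviation 0.001%, within rounding noise).

1.0000 (no arbitrage)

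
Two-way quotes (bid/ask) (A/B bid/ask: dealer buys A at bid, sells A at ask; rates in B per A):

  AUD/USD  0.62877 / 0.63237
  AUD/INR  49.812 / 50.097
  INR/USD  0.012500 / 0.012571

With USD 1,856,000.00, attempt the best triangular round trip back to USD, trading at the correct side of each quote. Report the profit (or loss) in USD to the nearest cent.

Best loop USD → INR → AUD → USD:
USD 1,856,000.00 ÷ 0.012571 (buy INR at ask) = INR 147,641,396.87
INR 147,641,396.87 ÷ 50.097 (buy AUD at ask) = AUD 2,947,110.54
AUD 2,947,110.54 × 0.62877 (sell AUD at bid) = USD 1,853,054.70

Net result: USD -2,945.30 (no profitable arbitrage after spreads)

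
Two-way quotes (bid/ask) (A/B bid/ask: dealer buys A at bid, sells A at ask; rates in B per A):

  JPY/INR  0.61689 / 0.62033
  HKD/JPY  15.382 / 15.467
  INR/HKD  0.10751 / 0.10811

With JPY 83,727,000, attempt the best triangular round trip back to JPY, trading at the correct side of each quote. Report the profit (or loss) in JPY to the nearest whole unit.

Best loop JPY → INR → HKD → JPY:
JPY 83,727,000 × 0.61689 (sell JPY at bid) = INR 51,650,349.03
INR 51,650,349.03 × 0.10751 (sell INR at bid) = HKD 5,552,929.02
HKD 5,552,929.02 × 15.382 (sell HKD at bid) = JPY 85,415,154

Net profit: JPY 1,688,154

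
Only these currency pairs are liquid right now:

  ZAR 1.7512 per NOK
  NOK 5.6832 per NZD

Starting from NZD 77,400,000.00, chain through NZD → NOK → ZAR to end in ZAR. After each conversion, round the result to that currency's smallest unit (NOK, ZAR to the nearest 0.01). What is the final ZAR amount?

ZAR 770,317,295.62

NZD 77,400,000.00 × 5.6832 = NOK 439,879,680.00
NOK 439,879,680.00 × 1.7512 = ZAR 770,317,295.62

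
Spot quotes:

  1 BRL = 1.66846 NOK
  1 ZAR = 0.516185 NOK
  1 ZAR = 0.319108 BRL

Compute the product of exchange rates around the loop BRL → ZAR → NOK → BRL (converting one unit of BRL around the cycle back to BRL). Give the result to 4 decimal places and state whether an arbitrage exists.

Around BRL → ZAR → NOK → BRL: 1 ÷ 0.319108 × 0.516185 ÷ 1.66846 = 0.969509
Product < 1; profitable direction is BRL → NOK → ZAR → BRL.

0.9695 (arbitrage exists)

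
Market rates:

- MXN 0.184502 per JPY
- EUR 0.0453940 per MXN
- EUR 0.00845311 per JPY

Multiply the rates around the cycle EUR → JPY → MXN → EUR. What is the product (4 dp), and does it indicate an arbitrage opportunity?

Around EUR → JPY → MXN → EUR: 1 ÷ 0.00845311 × 0.184502 × 0.0453940 = 0.990793
Product < 1; profitable direction is EUR → MXN → JPY → EUR.

0.9908 (arbitrage exists)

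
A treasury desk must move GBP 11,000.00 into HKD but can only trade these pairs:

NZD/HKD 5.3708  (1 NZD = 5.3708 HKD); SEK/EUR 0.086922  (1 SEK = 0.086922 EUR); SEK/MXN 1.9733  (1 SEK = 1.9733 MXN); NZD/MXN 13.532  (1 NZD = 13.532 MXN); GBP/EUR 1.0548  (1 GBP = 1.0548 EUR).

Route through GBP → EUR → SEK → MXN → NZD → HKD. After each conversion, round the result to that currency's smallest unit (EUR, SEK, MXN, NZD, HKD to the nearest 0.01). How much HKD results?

HKD 104,544.99

GBP 11,000.00 × 1.0548 = EUR 11,602.80
EUR 11,602.80 ÷ 0.086922 = SEK 133,485.19
SEK 133,485.19 × 1.9733 = MXN 263,406.33
MXN 263,406.33 ÷ 13.532 = NZD 19,465.44
NZD 19,465.44 × 5.3708 = HKD 104,544.99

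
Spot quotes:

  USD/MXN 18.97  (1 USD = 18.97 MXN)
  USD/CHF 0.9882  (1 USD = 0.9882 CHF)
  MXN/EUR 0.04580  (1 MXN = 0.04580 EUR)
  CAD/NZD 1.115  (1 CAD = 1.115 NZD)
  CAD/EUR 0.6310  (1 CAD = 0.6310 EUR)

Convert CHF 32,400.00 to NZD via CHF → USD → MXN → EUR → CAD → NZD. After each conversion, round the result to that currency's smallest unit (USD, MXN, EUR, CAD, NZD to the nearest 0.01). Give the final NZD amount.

CHF 32,400.00 ÷ 0.9882 = USD 32,786.89
USD 32,786.89 × 18.97 = MXN 621,967.30
MXN 621,967.30 × 0.04580 = EUR 28,486.10
EUR 28,486.10 ÷ 0.6310 = CAD 45,144.37
CAD 45,144.37 × 1.115 = NZD 50,335.97

NZD 50,335.97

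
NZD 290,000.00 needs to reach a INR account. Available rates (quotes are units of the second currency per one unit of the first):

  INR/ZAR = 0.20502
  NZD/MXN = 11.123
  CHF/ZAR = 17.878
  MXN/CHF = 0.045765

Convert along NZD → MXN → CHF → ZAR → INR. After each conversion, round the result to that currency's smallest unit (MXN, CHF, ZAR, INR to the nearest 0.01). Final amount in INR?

NZD 290,000.00 × 11.123 = MXN 3,225,670.00
MXN 3,225,670.00 × 0.045765 = CHF 147,622.79
CHF 147,622.79 × 17.878 = ZAR 2,639,200.24
ZAR 2,639,200.24 ÷ 0.20502 = INR 12,872,891.62

INR 12,872,891.62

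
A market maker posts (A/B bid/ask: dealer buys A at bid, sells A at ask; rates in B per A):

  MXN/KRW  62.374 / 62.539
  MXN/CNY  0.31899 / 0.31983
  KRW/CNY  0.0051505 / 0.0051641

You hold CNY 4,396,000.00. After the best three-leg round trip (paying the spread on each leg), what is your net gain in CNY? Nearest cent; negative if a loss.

Net profit: CNY 19,617.78

Best loop CNY → MXN → KRW → CNY:
CNY 4,396,000.00 ÷ 0.31983 (buy MXN at ask) = MXN 13,744,801.93
MXN 13,744,801.93 × 62.374 (sell MXN at bid) = KRW 857,318,275
KRW 857,318,275 × 0.0051505 (sell KRW at bid) = CNY 4,415,617.78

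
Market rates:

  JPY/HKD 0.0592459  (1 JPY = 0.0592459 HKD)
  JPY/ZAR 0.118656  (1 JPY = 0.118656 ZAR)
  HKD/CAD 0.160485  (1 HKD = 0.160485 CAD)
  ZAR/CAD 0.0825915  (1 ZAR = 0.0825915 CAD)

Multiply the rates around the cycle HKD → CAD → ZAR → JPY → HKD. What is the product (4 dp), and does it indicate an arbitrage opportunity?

0.9702 (arbitrage exists)

Around HKD → CAD → ZAR → JPY → HKD: 1 × 0.160485 ÷ 0.0825915 ÷ 0.118656 × 0.0592459 = 0.970214
Product < 1; profitable direction is HKD → JPY → ZAR → CAD → HKD.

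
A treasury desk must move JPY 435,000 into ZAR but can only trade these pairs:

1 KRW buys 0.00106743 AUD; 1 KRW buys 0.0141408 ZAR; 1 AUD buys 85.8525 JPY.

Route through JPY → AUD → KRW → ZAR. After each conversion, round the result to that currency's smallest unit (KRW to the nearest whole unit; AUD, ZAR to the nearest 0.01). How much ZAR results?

JPY 435,000 ÷ 85.8525 = AUD 5,066.83
AUD 5,066.83 ÷ 0.00106743 = KRW 4,746,756
KRW 4,746,756 × 0.0141408 = ZAR 67,122.93

ZAR 67,122.93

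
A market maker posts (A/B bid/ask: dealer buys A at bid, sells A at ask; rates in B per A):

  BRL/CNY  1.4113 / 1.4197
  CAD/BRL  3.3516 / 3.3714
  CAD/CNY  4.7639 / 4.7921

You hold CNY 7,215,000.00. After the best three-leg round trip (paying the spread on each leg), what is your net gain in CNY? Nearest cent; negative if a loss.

Net result: CNY -33,881.27 (no profitable arbitrage after spreads)

Best loop CNY → BRL → CAD → CNY:
CNY 7,215,000.00 ÷ 1.4197 (buy BRL at ask) = BRL 5,082,059.59
BRL 5,082,059.59 ÷ 3.3714 (buy CAD at ask) = CAD 1,507,403.33
CAD 1,507,403.33 × 4.7639 (sell CAD at bid) = CNY 7,181,118.73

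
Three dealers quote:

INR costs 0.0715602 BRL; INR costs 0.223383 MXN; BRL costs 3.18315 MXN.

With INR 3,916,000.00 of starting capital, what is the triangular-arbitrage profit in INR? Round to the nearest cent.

Profitable loop is INR → BRL → MXN → INR:
INR 3,916,000.00 × 0.0715602 = BRL 280,229.74
BRL 280,229.74 × 3.18315 = MXN 892,013.31
MXN 892,013.31 ÷ 0.223383 = INR 3,993,201.39
Profit = INR 3,993,201.39 − INR 3,916,000.00

Profit: INR 77,201.39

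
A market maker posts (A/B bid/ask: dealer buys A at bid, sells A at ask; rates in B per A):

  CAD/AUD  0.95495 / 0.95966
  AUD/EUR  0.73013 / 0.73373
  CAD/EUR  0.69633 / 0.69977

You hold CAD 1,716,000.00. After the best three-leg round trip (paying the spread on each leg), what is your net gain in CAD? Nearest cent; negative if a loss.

Best loop CAD → AUD → EUR → CAD:
CAD 1,716,000.00 × 0.95495 (sell CAD at bid) = AUD 1,638,694.20
AUD 1,638,694.20 × 0.73013 (sell AUD at bid) = EUR 1,196,459.80
EUR 1,196,459.80 ÷ 0.69977 (buy CAD at ask) = CAD 1,709,790.07

Net result: CAD -6,209.93 (no profitable arbitrage after spreads)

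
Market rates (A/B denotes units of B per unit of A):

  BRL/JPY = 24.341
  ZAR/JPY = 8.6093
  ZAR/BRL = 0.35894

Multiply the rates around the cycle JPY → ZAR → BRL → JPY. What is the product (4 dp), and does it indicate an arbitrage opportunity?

1.0148 (arbitrage exists)

Around JPY → ZAR → BRL → JPY: 1 ÷ 8.6093 × 0.35894 × 24.341 = 1.014828
Product > 1; profitable direction is JPY → ZAR → BRL → JPY.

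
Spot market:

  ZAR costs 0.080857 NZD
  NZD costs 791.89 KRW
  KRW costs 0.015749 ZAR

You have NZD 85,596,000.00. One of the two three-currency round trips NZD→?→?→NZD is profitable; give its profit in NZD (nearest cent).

Profit: NZD 719,528.83

Profitable loop is NZD → KRW → ZAR → NZD:
NZD 85,596,000.00 × 791.89 = KRW 67,782,616,440
KRW 67,782,616,440 × 0.015749 = ZAR 1,067,508,426.31
ZAR 1,067,508,426.31 × 0.080857 = NZD 86,315,528.83
Profit = NZD 86,315,528.83 − NZD 85,596,000.00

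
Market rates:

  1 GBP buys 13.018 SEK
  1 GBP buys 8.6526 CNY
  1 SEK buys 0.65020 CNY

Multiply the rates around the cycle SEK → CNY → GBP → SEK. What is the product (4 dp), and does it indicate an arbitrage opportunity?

0.9782 (arbitrage exists)

Around SEK → CNY → GBP → SEK: 1 × 0.65020 ÷ 8.6526 × 13.018 = 0.978238
Product < 1; profitable direction is SEK → GBP → CNY → SEK.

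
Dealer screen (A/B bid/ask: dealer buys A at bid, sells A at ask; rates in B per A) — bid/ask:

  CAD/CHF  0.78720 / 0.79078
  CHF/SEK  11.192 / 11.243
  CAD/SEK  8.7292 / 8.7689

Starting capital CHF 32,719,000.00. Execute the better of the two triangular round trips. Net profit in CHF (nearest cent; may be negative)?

Net profit: CHF 154,632.15

Best loop CHF → SEK → CAD → CHF:
CHF 32,719,000.00 × 11.192 (sell CHF at bid) = SEK 366,191,048.00
SEK 366,191,048.00 ÷ 8.7689 (buy CAD at ask) = CAD 41,760,203.45
CAD 41,760,203.45 × 0.78720 (sell CAD at bid) = CHF 32,873,632.15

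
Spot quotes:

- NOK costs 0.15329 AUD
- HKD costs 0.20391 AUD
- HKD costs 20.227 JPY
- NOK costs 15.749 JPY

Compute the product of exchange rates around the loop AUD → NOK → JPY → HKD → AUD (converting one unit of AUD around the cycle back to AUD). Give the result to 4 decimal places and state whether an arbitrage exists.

Around AUD → NOK → JPY → HKD → AUD: 1 ÷ 0.15329 × 15.749 ÷ 20.227 × 0.20391 = 1.035729
Product > 1; profitable direction is AUD → NOK → JPY → HKD → AUD.

1.0357 (arbitrage exists)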